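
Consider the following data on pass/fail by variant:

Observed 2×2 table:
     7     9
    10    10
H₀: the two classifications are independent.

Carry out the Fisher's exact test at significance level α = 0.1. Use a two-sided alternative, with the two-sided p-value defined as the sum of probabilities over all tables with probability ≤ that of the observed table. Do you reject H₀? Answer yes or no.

Margins: r₁=16, r₂=20, c₁=17, c₂=19, n=36
p_obs = C(16,7)·C(20,10)/C(36,17); sum pmf over tables with pmf ≤ p_obs
p-value (two-sided) = 0.74857
At α=0.1: p ≥ α → fail to reject H₀

reject H₀: no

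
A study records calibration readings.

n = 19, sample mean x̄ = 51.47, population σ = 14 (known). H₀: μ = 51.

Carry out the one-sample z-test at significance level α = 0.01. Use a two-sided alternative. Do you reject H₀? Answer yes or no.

reject H₀: no

SE = σ/√n = 14/√19 = 3.2118
z = (x̄−μ₀)/SE = (51.47−51)/3.2118 = 0.1463
p-value (two-sided) = 0.88366
At α=0.01: p ≥ α → fail to reject H₀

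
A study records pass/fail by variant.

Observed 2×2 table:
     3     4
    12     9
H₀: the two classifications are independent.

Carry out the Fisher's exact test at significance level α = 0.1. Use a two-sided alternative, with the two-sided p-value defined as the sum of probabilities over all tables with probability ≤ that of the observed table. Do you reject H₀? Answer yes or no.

Margins: r₁=7, r₂=21, c₁=15, c₂=13, n=28
p_obs = C(7,3)·C(21,12)/C(28,15); sum pmf over tables with pmf ≤ p_obs
p-value (two-sided) = 0.67029
At α=0.1: p ≥ α → fail to reject H₀

reject H₀: no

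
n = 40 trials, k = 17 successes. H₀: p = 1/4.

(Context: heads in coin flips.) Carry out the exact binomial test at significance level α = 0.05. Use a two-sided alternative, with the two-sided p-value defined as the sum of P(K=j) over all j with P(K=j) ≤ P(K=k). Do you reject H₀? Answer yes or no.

Exact binomial: n=40, k=17, p₀=1/4=0.2500
P(X=j) = C(n,j)·p₀^j·(1−p₀)^(n−j); p = Σ P(X=j) over j with P(X=j) ≤ P(X=17)
p-value (two-sided) = 0.01626
At α=0.05: p < α → reject H₀

reject H₀: yes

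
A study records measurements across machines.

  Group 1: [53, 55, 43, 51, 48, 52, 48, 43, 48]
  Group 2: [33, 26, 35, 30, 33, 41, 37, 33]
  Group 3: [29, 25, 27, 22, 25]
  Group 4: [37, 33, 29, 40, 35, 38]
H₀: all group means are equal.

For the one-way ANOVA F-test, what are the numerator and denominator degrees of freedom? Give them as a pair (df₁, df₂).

k = 4 groups, N = 28 total
df = (k−1, N−k) = (4−1, 28−4) = (3, 24)

degrees of freedom = [3, 24]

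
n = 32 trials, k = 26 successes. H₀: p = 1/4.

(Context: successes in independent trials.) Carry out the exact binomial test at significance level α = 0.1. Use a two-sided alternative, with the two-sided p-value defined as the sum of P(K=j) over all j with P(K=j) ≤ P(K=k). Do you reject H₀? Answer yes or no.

Exact binomial: n=32, k=26, p₀=1/4=0.2500
P(X=j) = C(n,j)·p₀^j·(1−p₀)^(n−j); p = Σ P(X=j) over j with P(X=j) ≤ P(X=26)
p-value (two-sided) = 0.00000
At α=0.1: p < α → reject H₀

reject H₀: yes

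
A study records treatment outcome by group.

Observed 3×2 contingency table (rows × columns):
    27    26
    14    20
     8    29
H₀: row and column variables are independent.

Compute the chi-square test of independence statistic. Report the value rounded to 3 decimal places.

Row totals [53, 34, 37], col totals [49, 75], n=124
χ² = (27−20.94)²/20.94 + (26−32.06)²/32.06 + (14−13.44)²/13.44 + (20−20.56)²/20.56 + (8−14.62)²/14.62 + (29−22.38)²/22.38 = 7.8920
df = 2

test statistic = 7.892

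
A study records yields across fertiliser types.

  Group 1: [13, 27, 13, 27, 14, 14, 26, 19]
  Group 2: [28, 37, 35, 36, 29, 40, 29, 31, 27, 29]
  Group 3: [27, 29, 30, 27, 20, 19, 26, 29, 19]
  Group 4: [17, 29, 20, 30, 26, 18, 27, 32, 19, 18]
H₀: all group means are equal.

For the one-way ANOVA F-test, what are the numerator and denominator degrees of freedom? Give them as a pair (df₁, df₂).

k = 4 groups, N = 37 total
df = (k−1, N−k) = (4−1, 37−4) = (3, 33)

degrees of freedom = [3, 33]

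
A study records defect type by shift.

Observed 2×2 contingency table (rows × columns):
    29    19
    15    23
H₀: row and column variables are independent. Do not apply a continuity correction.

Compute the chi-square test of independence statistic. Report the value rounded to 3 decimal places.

test statistic = 3.723

Row totals [48, 38], col totals [44, 42], n=86
χ² = (29−24.56)²/24.56 + (19−23.44)²/23.44 + (15−19.44)²/19.44 + (23−18.56)²/18.56 = 3.7230
df = 1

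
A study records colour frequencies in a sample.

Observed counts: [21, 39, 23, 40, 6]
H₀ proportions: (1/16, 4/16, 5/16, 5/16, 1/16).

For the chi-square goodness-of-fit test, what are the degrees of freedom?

df = k − 1 = 5 − 1 = 4

degrees of freedom = 4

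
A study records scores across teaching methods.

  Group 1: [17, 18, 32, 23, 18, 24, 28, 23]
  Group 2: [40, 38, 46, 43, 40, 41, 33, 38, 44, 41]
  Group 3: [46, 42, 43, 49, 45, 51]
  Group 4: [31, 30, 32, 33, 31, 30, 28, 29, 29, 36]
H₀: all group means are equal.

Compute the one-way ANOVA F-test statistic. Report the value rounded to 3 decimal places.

Group means [22.88, 40.40, 46.00, 30.90], grand mean 34.471
SSB = Σnᵢ(x̄ᵢ−x̄)² = 2352.296; SSW = ΣΣ(x−x̄ᵢ)² = 420.175
MSB = 2352.296/3 = 784.0985; MSW = 420.175/30 = 14.0058
F = MSB/MSW = 55.9837
df = (3, 30)

test statistic = 55.984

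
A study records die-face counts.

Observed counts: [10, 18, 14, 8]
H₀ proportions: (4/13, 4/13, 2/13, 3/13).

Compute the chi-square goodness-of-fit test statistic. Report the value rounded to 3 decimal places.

test statistic = 8.587

n = 50; E_i = n·p_i = [15.38, 15.38, 7.69, 11.54]
χ² = (10−15.38)²/15.38 + (18−15.38)²/15.38 + (14−7.69)²/7.69 + (8−11.54)²/11.54 = 8.5867
df = 3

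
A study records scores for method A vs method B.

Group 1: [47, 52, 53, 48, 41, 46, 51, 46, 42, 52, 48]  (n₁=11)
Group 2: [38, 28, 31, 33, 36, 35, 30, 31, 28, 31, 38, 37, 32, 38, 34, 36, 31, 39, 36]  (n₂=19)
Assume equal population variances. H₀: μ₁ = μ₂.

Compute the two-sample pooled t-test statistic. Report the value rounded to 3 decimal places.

test statistic = 10.014

x̄₁=47.818, s₁=3.995, n₁=11
x̄₂=33.789, s₂=3.521, n₂=19
s_p² = [10·3.995² + 18·3.521²]/28 = 13.6712
SE = √(s_p²·(1/11+1/19)) = 1.4008
t = (47.818−33.789)/1.4008 = 10.0144
df = 28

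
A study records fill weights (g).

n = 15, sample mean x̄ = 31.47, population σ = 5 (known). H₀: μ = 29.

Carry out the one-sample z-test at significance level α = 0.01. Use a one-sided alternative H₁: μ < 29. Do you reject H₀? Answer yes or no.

reject H₀: no

SE = σ/√n = 5/√15 = 1.2910
z = (x̄−μ₀)/SE = (31.47−29)/1.2910 = 1.9133
p-value (one-sided, H₁ less) = 0.97214
At α=0.01: p ≥ α → fail to reject H₀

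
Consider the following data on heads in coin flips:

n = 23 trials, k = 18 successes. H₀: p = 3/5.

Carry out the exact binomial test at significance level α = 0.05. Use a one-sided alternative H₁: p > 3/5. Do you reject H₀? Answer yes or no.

reject H₀: no

Exact binomial: n=23, k=18, p₀=3/5=0.6000
P(X≥18) from Σ C(n,i)·p₀^i·(1−p₀)^(n−i)
p-value (one-sided, H₁ greater) = 0.05397
At α=0.05: p ≥ α → fail to reject H₀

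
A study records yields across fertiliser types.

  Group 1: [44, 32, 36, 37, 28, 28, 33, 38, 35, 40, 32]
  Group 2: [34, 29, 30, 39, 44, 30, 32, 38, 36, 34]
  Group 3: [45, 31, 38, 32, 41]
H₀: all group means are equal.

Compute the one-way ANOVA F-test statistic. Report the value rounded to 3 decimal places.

test statistic = 0.579

Group means [34.82, 34.60, 37.40], grand mean 35.231
SSB = Σnᵢ(x̄ᵢ−x̄)² = 29.379; SSW = ΣΣ(x−x̄ᵢ)² = 583.236
MSB = 29.379/2 = 14.6895; MSW = 583.236/23 = 25.3581
F = MSB/MSW = 0.5793
df = (2, 23)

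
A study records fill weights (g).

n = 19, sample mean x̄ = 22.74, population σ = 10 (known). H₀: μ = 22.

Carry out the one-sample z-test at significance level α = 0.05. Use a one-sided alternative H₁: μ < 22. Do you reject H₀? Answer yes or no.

SE = σ/√n = 10/√19 = 2.2942
z = (x̄−μ₀)/SE = (22.74−22)/2.2942 = 0.3226
p-value (one-sided, H₁ less) = 0.62649
At α=0.05: p ≥ α → fail to reject H₀

reject H₀: no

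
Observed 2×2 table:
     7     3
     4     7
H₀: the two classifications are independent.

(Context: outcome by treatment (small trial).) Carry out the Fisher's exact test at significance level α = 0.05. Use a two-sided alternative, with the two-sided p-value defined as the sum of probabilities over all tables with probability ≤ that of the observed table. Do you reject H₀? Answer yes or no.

reject H₀: no

Margins: r₁=10, r₂=11, c₁=11, c₂=10, n=21
p_obs = C(10,7)·C(11,4)/C(21,11); sum pmf over tables with pmf ≤ p_obs
p-value (two-sided) = 0.19838
At α=0.05: p ≥ α → fail to reject H₀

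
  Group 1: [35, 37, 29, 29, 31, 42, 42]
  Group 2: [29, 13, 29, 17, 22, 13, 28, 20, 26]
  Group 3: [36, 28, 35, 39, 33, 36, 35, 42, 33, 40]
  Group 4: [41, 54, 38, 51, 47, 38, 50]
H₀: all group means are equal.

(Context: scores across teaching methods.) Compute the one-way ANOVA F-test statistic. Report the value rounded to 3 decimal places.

Group means [35.00, 21.89, 35.70, 45.57], grand mean 33.879
SSB = Σnᵢ(x̄ᵢ−x̄)² = 2292.812; SSW = ΣΣ(x−x̄ᵢ)² = 932.703
MSB = 2292.812/3 = 764.2707; MSW = 932.703/29 = 32.1622
F = MSB/MSW = 23.7630
df = (3, 29)

test statistic = 23.763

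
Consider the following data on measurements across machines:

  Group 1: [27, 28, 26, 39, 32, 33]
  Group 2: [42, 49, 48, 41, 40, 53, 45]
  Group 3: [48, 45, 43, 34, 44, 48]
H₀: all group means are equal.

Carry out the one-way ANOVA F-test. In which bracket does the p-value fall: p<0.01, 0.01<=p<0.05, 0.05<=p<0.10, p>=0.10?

Group means [30.83, 45.43, 43.67], grand mean 40.263
SSB = Σnᵢ(x̄ᵢ−x̄)² = 789.803; SSW = ΣΣ(x−x̄ᵢ)² = 389.881
MSB = 789.803/2 = 394.9016; MSW = 389.881/16 = 24.3676
F = MSB/MSW = 16.2060
df = (2, 16)
p-value (upper-tail) = 0.00014
→ bracket: p<0.01

p-value bracket: p<0.01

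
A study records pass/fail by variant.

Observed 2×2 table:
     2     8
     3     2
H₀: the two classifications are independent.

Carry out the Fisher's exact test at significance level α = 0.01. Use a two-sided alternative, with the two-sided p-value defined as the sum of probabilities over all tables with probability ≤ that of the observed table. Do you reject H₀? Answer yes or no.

reject H₀: no

Margins: r₁=10, r₂=5, c₁=5, c₂=10, n=15
p_obs = C(10,2)·C(5,3)/C(15,5); sum pmf over tables with pmf ≤ p_obs
p-value (two-sided) = 0.25075
At α=0.01: p ≥ α → fail to reject H₀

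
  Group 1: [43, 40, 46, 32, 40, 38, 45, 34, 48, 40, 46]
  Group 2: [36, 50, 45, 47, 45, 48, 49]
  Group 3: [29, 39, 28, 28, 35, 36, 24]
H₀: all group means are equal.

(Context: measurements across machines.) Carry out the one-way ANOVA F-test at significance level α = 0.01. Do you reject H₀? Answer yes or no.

Group means [41.09, 45.71, 31.29], grand mean 39.640
SSB = Σnᵢ(x̄ᵢ−x̄)² = 769.994; SSW = ΣΣ(x−x̄ᵢ)² = 567.766
MSB = 769.994/2 = 384.9969; MSW = 567.766/22 = 25.8076
F = MSB/MSW = 14.9180
df = (2, 22)
p-value (upper-tail) = 0.00008
At α=0.01: p < α → reject H₀

reject H₀: yes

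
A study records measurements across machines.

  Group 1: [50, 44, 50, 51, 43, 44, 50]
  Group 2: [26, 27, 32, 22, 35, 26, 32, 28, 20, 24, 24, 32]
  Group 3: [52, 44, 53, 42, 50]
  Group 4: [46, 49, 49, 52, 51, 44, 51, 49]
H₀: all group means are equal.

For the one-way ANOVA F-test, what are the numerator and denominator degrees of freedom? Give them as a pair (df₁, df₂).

degrees of freedom = [3, 28]

k = 4 groups, N = 32 total
df = (k−1, N−k) = (4−1, 32−4) = (3, 28)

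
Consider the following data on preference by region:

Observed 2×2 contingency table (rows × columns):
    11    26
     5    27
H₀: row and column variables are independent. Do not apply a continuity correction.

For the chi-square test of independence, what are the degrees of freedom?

degrees of freedom = 1

df = (r−1)(c−1) = (2−1)·(2−1) = 1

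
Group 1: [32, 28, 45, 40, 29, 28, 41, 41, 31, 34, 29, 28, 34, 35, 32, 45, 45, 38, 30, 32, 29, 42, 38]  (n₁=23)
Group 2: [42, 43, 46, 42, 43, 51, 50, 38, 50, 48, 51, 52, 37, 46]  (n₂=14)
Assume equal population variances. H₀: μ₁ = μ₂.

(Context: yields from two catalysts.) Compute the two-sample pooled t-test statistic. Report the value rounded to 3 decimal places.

test statistic = -5.567

x̄₁=35.043, s₁=5.988, n₁=23
x̄₂=45.643, s₂=4.924, n₂=14
s_p² = [22·5.988² + 13·4.924²]/35 = 31.5477
SE = √(s_p²·(1/23+1/14)) = 1.9040
t = (35.043−45.643)/1.9040 = -5.5670
df = 35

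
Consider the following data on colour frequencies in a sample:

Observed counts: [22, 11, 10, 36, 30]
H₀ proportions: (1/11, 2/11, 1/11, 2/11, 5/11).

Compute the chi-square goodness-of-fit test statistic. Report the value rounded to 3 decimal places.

n = 109; E_i = n·p_i = [9.91, 19.82, 9.91, 19.82, 49.55]
χ² = (22−9.91)²/9.91 + (11−19.82)²/19.82 + (10−9.91)²/9.91 + (36−19.82)²/19.82 + (30−49.55)²/49.55 = 39.6009
df = 4

test statistic = 39.601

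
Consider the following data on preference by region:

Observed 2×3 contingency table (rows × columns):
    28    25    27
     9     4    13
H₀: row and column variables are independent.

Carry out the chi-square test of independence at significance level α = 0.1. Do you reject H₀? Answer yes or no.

reject H₀: no

Row totals [80, 26], col totals [37, 29, 40], n=106
χ² = (28−27.92)²/27.92 + (25−21.89)²/21.89 + (27−30.19)²/30.19 + (9−9.08)²/9.08 + (4−7.11)²/7.11 + (13−9.81)²/9.81 = 3.1793
df = 2
p-value (upper-tail) = 0.20399
At α=0.1: p ≥ α → fail to reject H₀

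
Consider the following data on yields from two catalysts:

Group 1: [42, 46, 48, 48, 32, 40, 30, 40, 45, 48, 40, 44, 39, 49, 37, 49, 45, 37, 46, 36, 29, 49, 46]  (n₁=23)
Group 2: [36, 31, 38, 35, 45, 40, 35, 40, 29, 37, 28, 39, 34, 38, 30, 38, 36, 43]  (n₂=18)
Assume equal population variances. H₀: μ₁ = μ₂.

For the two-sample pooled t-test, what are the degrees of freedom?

degrees of freedom = 39

df = n₁ + n₂ − 2 = 23 + 18 − 2 = 39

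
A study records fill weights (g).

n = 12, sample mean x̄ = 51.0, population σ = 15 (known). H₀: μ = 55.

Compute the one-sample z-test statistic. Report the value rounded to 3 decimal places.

test statistic = -0.924

SE = σ/√n = 15/√12 = 4.3301
z = (x̄−μ₀)/SE = (51.0−55)/4.3301 = -0.9238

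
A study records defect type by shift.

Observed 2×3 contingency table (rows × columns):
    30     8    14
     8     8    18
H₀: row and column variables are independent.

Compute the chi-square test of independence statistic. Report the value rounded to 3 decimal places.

test statistic = 9.903

Row totals [52, 34], col totals [38, 16, 32], n=86
χ² = (30−22.98)²/22.98 + (8−9.67)²/9.67 + (14−19.35)²/19.35 + (8−15.02)²/15.02 + (8−6.33)²/6.33 + (18−12.65)²/12.65 = 9.9032
df = 2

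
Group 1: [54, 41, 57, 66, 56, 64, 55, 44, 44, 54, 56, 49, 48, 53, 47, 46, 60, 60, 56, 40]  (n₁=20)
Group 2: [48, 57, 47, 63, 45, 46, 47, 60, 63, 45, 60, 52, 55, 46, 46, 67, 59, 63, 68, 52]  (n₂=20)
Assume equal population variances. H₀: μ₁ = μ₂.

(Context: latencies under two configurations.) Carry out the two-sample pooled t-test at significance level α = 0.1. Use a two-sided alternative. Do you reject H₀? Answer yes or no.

reject H₀: no

x̄₁=52.500, s₁=7.373, n₁=20
x̄₂=54.450, s₂=7.970, n₂=20
s_p² = [19·7.373² + 19·7.970²]/38 = 58.9461
SE = √(s_p²·(1/20+1/20)) = 2.4279
t = (52.500−54.450)/2.4279 = -0.8032
df = 38
p-value (two-sided) = 0.42687
At α=0.1: p ≥ α → fail to reject H₀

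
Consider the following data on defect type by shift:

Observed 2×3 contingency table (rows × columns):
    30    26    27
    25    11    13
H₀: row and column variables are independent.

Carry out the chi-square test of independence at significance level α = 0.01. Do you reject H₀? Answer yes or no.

Row totals [83, 49], col totals [55, 37, 40], n=132
χ² = (30−34.58)²/34.58 + (26−23.27)²/23.27 + (27−25.15)²/25.15 + (25−20.42)²/20.42 + (11−13.73)²/13.73 + (13−14.85)²/14.85 = 2.8684
df = 2
p-value (upper-tail) = 0.23831
At α=0.01: p ≥ α → fail to reject H₀

reject H₀: no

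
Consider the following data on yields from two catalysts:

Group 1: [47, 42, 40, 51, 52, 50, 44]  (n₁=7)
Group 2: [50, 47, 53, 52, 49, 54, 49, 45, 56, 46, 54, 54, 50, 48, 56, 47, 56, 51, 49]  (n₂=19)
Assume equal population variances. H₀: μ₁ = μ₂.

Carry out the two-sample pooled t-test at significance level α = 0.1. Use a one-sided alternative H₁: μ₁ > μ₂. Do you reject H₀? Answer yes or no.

x̄₁=46.571, s₁=4.685, n₁=7
x̄₂=50.842, s₂=3.516, n₂=19
s_p² = [6·4.685² + 18·3.516²]/24 = 14.7600
SE = √(s_p²·(1/7+1/19)) = 1.6987
t = (46.571−50.842)/1.6987 = -2.5142
df = 24
p-value (one-sided, H₁ greater) = 0.99048
At α=0.1: p ≥ α → fail to reject H₀

reject H₀: no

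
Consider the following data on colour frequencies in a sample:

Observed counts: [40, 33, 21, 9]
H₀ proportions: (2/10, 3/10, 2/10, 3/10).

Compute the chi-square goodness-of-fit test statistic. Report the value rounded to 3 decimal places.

test statistic = 33.942

n = 103; E_i = n·p_i = [20.60, 30.90, 20.60, 30.90]
χ² = (40−20.60)²/20.60 + (33−30.90)²/30.90 + (21−20.60)²/20.60 + (9−30.90)²/30.90 = 33.9417
df = 3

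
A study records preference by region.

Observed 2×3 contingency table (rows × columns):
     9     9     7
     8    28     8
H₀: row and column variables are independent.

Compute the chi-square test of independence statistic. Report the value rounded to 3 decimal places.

test statistic = 5.032

Row totals [25, 44], col totals [17, 37, 15], n=69
χ² = (9−6.16)²/6.16 + (9−13.41)²/13.41 + (7−5.43)²/5.43 + (8−10.84)²/10.84 + (28−23.59)²/23.59 + (8−9.57)²/9.57 = 5.0319
df = 2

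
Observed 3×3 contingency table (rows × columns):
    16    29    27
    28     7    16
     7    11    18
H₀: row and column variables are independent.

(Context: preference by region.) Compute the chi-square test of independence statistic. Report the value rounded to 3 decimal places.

Row totals [72, 51, 36], col totals [51, 47, 61], n=159
χ² = (16−23.09)²/23.09 + (29−21.28)²/21.28 + (27−27.62)²/27.62 + (28−16.36)²/16.36 + (7−15.08)²/15.08 + (16−19.57)²/19.57 + (7−11.55)²/11.55 + (11−10.64)²/10.64 + (18−13.81)²/13.81 = 21.3249
df = 4

test statistic = 21.325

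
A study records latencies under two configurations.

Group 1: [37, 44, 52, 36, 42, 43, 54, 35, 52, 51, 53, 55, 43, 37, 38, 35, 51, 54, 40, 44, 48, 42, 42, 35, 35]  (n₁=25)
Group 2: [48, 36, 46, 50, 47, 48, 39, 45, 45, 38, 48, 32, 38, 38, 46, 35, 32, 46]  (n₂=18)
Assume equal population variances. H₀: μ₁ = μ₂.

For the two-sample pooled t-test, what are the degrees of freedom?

df = n₁ + n₂ − 2 = 25 + 18 − 2 = 41

degrees of freedom = 41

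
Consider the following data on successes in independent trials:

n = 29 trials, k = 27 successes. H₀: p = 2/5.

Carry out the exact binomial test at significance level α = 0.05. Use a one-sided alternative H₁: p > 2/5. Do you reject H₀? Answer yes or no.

Exact binomial: n=29, k=27, p₀=2/5=0.4000
P(X≥27) from Σ C(n,i)·p₀^i·(1−p₀)^(n−i)
p-value (one-sided, H₁ greater) = 0.00000
At α=0.05: p < α → reject H₀

reject H₀: yes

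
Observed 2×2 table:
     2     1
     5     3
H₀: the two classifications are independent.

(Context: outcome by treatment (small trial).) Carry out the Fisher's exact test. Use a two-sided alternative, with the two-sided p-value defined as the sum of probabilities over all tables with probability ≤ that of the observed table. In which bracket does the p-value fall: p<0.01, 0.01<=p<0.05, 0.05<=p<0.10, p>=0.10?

p-value bracket: p>=0.10

Margins: r₁=3, r₂=8, c₁=7, c₂=4, n=11
p_obs = C(3,2)·C(8,5)/C(11,7); sum pmf over tables with pmf ≤ p_obs
p-value (two-sided) = 1.00000
→ bracket: p>=0.10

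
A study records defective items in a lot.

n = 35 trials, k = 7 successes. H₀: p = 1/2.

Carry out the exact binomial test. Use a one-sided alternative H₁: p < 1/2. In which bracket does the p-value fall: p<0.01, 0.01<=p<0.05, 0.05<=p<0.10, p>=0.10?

Exact binomial: n=35, k=7, p₀=1/2=0.5000
P(X≤7) from Σ C(n,i)·p₀^i·(1−p₀)^(n−i)
p-value (one-sided, H₁ less) = 0.00025
→ bracket: p<0.01

p-value bracket: p<0.01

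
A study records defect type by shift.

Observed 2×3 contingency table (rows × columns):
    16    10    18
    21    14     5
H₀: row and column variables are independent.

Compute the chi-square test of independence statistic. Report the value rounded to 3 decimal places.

Row totals [44, 40], col totals [37, 24, 23], n=84
χ² = (16−19.38)²/19.38 + (10−12.57)²/12.57 + (18−12.05)²/12.05 + (21−17.62)²/17.62 + (14−11.43)²/11.43 + (5−10.95)²/10.95 = 8.5190
df = 2

test statistic = 8.519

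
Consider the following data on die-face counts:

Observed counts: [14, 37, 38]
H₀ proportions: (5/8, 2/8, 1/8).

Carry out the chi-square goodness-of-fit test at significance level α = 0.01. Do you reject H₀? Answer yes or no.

n = 89; E_i = n·p_i = [55.62, 22.25, 11.12]
χ² = (14−55.62)²/55.62 + (37−22.25)²/22.25 + (38−11.12)²/11.12 = 105.8494
df = 2
p-value (upper-tail) = 0.00000
At α=0.01: p < α → reject H₀

reject H₀: yes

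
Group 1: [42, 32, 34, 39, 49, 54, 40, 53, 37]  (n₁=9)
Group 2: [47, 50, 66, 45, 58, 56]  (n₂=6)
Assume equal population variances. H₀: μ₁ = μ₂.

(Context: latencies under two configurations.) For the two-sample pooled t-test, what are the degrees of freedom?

df = n₁ + n₂ − 2 = 9 + 6 − 2 = 13

degrees of freedom = 13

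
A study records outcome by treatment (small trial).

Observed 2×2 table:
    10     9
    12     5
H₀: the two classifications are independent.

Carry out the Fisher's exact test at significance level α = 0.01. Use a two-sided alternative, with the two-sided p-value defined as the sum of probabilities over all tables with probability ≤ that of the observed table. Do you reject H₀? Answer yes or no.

reject H₀: no

Margins: r₁=19, r₂=17, c₁=22, c₂=14, n=36
p_obs = C(19,10)·C(17,12)/C(36,22); sum pmf over tables with pmf ≤ p_obs
p-value (two-sided) = 0.32173
At α=0.01: p ≥ α → fail to reject H₀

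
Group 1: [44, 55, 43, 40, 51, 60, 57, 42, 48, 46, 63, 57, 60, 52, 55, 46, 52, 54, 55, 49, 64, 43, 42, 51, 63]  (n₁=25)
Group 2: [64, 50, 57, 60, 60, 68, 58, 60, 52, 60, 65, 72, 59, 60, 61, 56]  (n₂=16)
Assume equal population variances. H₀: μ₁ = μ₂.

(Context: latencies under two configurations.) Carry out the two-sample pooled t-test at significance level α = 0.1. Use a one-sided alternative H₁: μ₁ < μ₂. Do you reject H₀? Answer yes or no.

x̄₁=51.680, s₁=7.250, n₁=25
x̄₂=60.125, s₂=5.439, n₂=16
s_p² = [24·7.250² + 15·5.439²]/39 = 43.7228
SE = √(s_p²·(1/25+1/16)) = 2.1170
t = (51.680−60.125)/2.1170 = -3.9892
df = 39
p-value (one-sided, H₁ less) = 0.00014
At α=0.1: p < α → reject H₀

reject H₀: yes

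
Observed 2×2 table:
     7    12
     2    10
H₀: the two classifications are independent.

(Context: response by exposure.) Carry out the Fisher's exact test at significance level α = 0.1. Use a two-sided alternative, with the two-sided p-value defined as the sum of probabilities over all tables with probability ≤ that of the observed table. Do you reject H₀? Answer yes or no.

reject H₀: no

Margins: r₁=19, r₂=12, c₁=9, c₂=22, n=31
p_obs = C(19,7)·C(12,2)/C(31,9); sum pmf over tables with pmf ≤ p_obs
p-value (two-sided) = 0.41841
At α=0.1: p ≥ α → fail to reject H₀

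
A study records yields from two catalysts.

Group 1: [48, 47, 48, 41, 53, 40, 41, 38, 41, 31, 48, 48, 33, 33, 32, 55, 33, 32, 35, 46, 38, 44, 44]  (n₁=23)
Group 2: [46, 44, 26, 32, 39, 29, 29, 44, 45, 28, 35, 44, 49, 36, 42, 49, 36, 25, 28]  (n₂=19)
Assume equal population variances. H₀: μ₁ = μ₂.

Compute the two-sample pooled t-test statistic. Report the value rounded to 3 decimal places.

x̄₁=41.261, s₁=7.143, n₁=23
x̄₂=37.158, s₂=8.146, n₂=19
s_p² = [22·7.143² + 18·8.146²]/40 = 57.9240
SE = √(s_p²·(1/23+1/19)) = 2.3595
t = (41.261−37.158)/2.3595 = 1.7389
df = 40

test statistic = 1.739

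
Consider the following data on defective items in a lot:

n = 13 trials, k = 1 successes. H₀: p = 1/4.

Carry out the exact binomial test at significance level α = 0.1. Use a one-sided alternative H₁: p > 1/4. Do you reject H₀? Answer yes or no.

reject H₀: no

Exact binomial: n=13, k=1, p₀=1/4=0.2500
P(X≥1) from Σ C(n,i)·p₀^i·(1−p₀)^(n−i)
p-value (one-sided, H₁ greater) = 0.97624
At α=0.1: p ≥ α → fail to reject H₀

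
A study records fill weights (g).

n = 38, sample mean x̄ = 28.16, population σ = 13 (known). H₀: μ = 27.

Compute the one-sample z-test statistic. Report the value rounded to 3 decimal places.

test statistic = 0.550

SE = σ/√n = 13/√38 = 2.1089
z = (x̄−μ₀)/SE = (28.16−27)/2.1089 = 0.5501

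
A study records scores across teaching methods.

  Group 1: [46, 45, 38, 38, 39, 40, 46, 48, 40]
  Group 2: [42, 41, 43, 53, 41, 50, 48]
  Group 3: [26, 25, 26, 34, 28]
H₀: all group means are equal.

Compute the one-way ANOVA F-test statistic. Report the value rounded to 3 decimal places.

test statistic = 27.964

Group means [42.22, 45.43, 27.80], grand mean 39.857
SSB = Σnᵢ(x̄ᵢ−x̄)² = 994.502; SSW = ΣΣ(x−x̄ᵢ)² = 320.070
MSB = 994.502/2 = 497.2508; MSW = 320.070/18 = 17.7817
F = MSB/MSW = 27.9643
df = (2, 18)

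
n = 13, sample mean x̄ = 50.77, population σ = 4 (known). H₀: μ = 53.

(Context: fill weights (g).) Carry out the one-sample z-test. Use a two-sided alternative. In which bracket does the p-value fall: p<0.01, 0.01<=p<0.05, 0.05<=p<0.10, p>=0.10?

SE = σ/√n = 4/√13 = 1.1094
z = (x̄−μ₀)/SE = (50.77−53)/1.1094 = -2.0101
p-value (two-sided) = 0.04442
→ bracket: 0.01<=p<0.05

p-value bracket: 0.01<=p<0.05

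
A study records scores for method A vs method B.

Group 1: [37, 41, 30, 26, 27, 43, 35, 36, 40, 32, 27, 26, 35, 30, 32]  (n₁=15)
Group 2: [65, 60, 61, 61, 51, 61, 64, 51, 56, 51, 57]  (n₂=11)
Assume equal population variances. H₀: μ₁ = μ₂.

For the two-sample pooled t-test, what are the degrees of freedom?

degrees of freedom = 24

df = n₁ + n₂ − 2 = 15 + 11 − 2 = 24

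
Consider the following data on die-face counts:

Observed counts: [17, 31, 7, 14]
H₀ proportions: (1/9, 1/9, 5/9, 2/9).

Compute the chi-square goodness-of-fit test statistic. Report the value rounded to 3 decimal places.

n = 69; E_i = n·p_i = [7.67, 7.67, 38.33, 15.33]
χ² = (17−7.67)²/7.67 + (31−7.67)²/7.67 + (7−38.33)²/38.33 + (14−15.33)²/15.33 = 108.1043
df = 3

test statistic = 108.104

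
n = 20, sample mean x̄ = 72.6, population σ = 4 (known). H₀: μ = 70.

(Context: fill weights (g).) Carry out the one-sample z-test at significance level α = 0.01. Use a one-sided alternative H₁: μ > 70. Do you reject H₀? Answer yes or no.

reject H₀: yes

SE = σ/√n = 4/√20 = 0.8944
z = (x̄−μ₀)/SE = (72.6−70)/0.8944 = 2.9069
p-value (one-sided, H₁ greater) = 0.00183
At α=0.01: p < α → reject H₀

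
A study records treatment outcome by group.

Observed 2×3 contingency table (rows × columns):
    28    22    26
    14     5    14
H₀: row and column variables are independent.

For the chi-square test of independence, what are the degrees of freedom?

df = (r−1)(c−1) = (2−1)·(3−1) = 2

degrees of freedom = 2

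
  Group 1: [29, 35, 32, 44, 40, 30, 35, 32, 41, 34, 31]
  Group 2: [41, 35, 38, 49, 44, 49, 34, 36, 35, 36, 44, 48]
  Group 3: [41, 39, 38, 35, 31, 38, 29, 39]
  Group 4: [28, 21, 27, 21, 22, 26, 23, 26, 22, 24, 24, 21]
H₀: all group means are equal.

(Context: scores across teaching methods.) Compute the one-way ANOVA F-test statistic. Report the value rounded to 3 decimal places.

Group means [34.82, 40.75, 36.25, 23.75], grand mean 33.651
SSB = Σnᵢ(x̄ᵢ−x̄)² = 1850.131; SSW = ΣΣ(x−x̄ᵢ)² = 805.636
MSB = 1850.131/3 = 616.7104; MSW = 805.636/39 = 20.6573
F = MSB/MSW = 29.8543
df = (3, 39)

test statistic = 29.854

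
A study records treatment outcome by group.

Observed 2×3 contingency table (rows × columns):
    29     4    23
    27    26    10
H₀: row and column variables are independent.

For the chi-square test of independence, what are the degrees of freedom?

df = (r−1)(c−1) = (2−1)·(3−1) = 2

degrees of freedom = 2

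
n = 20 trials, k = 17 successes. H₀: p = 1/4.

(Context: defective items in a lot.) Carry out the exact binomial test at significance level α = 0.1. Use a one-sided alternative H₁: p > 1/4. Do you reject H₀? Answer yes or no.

reject H₀: yes

Exact binomial: n=20, k=17, p₀=1/4=0.2500
P(X≥17) from Σ C(n,i)·p₀^i·(1−p₀)^(n−i)
p-value (one-sided, H₁ greater) = 0.00000
At α=0.1: p < α → reject H₀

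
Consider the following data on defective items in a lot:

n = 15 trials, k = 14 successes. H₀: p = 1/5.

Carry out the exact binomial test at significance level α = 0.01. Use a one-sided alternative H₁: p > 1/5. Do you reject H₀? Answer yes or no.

Exact binomial: n=15, k=14, p₀=1/5=0.2000
P(X≥14) from Σ C(n,i)·p₀^i·(1−p₀)^(n−i)
p-value (one-sided, H₁ greater) = 0.00000
At α=0.01: p < α → reject H₀

reject H₀: yes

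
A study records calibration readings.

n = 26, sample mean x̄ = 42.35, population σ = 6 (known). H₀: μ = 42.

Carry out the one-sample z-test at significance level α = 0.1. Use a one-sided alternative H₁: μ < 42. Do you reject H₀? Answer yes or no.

reject H₀: no

SE = σ/√n = 6/√26 = 1.1767
z = (x̄−μ₀)/SE = (42.35−42)/1.1767 = 0.2974
p-value (one-sided, H₁ less) = 0.61694
At α=0.1: p ≥ α → fail to reject H₀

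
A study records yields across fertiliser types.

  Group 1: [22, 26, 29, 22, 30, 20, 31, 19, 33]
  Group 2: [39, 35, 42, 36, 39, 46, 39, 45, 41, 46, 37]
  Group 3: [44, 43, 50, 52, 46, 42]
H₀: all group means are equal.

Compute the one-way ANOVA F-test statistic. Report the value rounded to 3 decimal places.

test statistic = 45.231

Group means [25.78, 40.45, 46.17], grand mean 36.692
SSB = Σnᵢ(x̄ᵢ−x̄)² = 1766.422; SSW = ΣΣ(x−x̄ᵢ)² = 449.116
MSB = 1766.422/2 = 883.2111; MSW = 449.116/23 = 19.5268
F = MSB/MSW = 45.2307
df = (2, 23)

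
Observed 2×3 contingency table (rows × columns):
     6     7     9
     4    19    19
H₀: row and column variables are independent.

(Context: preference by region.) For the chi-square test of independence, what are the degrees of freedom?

df = (r−1)(c−1) = (2−1)·(3−1) = 2

degrees of freedom = 2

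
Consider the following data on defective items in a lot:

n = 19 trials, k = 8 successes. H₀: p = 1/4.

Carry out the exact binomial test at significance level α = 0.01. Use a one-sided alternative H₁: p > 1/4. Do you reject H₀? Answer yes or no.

Exact binomial: n=19, k=8, p₀=1/4=0.2500
P(X≥8) from Σ C(n,i)·p₀^i·(1−p₀)^(n−i)
p-value (one-sided, H₁ greater) = 0.07746
At α=0.01: p ≥ α → fail to reject H₀

reject H₀: no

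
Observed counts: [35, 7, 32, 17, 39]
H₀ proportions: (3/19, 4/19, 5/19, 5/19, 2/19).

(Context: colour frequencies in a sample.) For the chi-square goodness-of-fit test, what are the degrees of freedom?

degrees of freedom = 4

df = k − 1 = 5 − 1 = 4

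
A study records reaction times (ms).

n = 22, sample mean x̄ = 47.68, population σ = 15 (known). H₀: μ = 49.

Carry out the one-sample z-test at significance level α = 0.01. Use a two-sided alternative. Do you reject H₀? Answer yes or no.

reject H₀: no

SE = σ/√n = 15/√22 = 3.1980
z = (x̄−μ₀)/SE = (47.68−49)/3.1980 = -0.4128
p-value (two-sided) = 0.67978
At α=0.01: p ≥ α → fail to reject H₀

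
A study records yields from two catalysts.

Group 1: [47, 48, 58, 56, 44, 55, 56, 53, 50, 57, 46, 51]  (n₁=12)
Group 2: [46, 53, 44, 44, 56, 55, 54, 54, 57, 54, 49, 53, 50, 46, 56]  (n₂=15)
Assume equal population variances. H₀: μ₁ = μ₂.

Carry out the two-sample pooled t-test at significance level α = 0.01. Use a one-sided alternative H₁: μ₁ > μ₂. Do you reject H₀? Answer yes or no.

reject H₀: no

x̄₁=51.750, s₁=4.751, n₁=12
x̄₂=51.400, s₂=4.532, n₂=15
s_p² = [11·4.751² + 14·4.532²]/25 = 21.4340
SE = √(s_p²·(1/12+1/15)) = 1.7931
t = (51.750−51.400)/1.7931 = 0.1952
df = 25
p-value (one-sided, H₁ greater) = 0.42341
At α=0.01: p ≥ α → fail to reject H₀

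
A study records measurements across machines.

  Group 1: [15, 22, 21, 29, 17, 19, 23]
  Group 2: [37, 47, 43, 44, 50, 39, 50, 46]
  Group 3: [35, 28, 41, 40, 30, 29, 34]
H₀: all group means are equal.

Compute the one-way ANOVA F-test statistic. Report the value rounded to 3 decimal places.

test statistic = 44.495

Group means [20.86, 44.50, 33.86], grand mean 33.591
SSB = Σnᵢ(x̄ᵢ−x̄)² = 2087.604; SSW = ΣΣ(x−x̄ᵢ)² = 445.714
MSB = 2087.604/2 = 1043.8019; MSW = 445.714/19 = 23.4586
F = MSB/MSW = 44.4954
df = (2, 19)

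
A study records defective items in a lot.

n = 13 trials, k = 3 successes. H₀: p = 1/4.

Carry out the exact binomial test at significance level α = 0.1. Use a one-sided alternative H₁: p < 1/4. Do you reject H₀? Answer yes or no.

Exact binomial: n=13, k=3, p₀=1/4=0.2500
P(X≤3) from Σ C(n,i)·p₀^i·(1−p₀)^(n−i)
p-value (one-sided, H₁ less) = 0.58425
At α=0.1: p ≥ α → fail to reject H₀

reject H₀: no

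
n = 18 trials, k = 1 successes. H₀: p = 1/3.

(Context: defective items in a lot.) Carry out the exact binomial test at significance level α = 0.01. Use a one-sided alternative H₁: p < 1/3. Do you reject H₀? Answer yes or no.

reject H₀: yes

Exact binomial: n=18, k=1, p₀=1/3=0.3333
P(X≤1) from Σ C(n,i)·p₀^i·(1−p₀)^(n−i)
p-value (one-sided, H₁ less) = 0.00677
At α=0.01: p < α → reject H₀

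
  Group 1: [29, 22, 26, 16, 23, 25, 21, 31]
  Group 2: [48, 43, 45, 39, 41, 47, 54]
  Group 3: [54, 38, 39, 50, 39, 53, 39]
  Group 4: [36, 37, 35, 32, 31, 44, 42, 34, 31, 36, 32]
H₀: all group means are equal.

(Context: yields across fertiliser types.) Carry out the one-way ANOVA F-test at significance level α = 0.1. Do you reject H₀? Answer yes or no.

reject H₀: yes

Group means [24.12, 45.29, 44.57, 35.45], grand mean 36.727
SSB = Σnᵢ(x̄ᵢ−x̄)² = 2231.800; SSW = ΣΣ(x−x̄ᵢ)² = 816.745
MSB = 2231.800/3 = 743.9334; MSW = 816.745/29 = 28.1636
F = MSB/MSW = 26.4147
df = (3, 29)
p-value (upper-tail) = 0.00000
At α=0.1: p < α → reject H₀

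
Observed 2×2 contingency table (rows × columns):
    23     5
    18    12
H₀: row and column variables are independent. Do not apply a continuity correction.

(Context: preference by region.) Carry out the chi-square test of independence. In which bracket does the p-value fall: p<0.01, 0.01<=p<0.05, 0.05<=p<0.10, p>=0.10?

Row totals [28, 30], col totals [41, 17], n=58
χ² = (23−19.79)²/19.79 + (5−8.21)²/8.21 + (18−21.21)²/21.21 + (12−8.79)²/8.79 = 3.4272
df = 1
p-value (upper-tail) = 0.06413
→ bracket: 0.05<=p<0.10

p-value bracket: 0.05<=p<0.10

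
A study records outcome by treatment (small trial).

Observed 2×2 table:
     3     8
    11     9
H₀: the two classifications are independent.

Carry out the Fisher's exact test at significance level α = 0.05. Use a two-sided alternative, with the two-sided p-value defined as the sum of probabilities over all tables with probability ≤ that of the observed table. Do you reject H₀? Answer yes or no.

reject H₀: no

Margins: r₁=11, r₂=20, c₁=14, c₂=17, n=31
p_obs = C(11,3)·C(20,11)/C(31,14); sum pmf over tables with pmf ≤ p_obs
p-value (two-sided) = 0.25800
At α=0.05: p ≥ α → fail to reject H₀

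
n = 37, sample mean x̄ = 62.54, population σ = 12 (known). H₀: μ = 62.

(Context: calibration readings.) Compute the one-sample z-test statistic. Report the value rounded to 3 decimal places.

test statistic = 0.274

SE = σ/√n = 12/√37 = 1.9728
z = (x̄−μ₀)/SE = (62.54−62)/1.9728 = 0.2737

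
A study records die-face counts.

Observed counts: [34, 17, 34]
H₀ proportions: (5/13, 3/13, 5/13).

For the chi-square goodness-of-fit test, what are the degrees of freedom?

df = k − 1 = 3 − 1 = 2

degrees of freedom = 2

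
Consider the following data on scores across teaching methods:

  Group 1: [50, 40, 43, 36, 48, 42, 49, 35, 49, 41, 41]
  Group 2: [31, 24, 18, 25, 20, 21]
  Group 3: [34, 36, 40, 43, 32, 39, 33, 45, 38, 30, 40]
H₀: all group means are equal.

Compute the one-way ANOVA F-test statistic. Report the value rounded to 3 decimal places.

test statistic = 31.997

Group means [43.09, 23.17, 37.27], grand mean 36.536
SSB = Σnᵢ(x̄ᵢ−x̄)² = 1551.040; SSW = ΣΣ(x−x̄ᵢ)² = 605.924
MSB = 1551.040/2 = 775.5200; MSW = 605.924/25 = 24.2370
F = MSB/MSW = 31.9974
df = (2, 25)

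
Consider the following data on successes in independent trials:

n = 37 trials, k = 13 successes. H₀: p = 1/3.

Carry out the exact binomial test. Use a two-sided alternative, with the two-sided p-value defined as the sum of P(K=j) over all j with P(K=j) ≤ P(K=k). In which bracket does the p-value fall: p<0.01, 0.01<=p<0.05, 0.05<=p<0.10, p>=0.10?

Exact binomial: n=37, k=13, p₀=1/3=0.3333
P(X=j) = C(n,j)·p₀^j·(1−p₀)^(n−j); p = Σ P(X=j) over j with P(X=j) ≤ P(X=13)
p-value (two-sided) = 0.86196
→ bracket: p>=0.10

p-value bracket: p>=0.10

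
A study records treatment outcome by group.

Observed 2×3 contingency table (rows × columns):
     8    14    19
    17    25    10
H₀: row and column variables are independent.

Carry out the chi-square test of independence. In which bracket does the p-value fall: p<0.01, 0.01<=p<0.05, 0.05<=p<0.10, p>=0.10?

p-value bracket: 0.01<=p<0.05

Row totals [41, 52], col totals [25, 39, 29], n=93
χ² = (8−11.02)²/11.02 + (14−17.19)²/17.19 + (19−12.78)²/12.78 + (17−13.98)²/13.98 + (25−21.81)²/21.81 + (10−16.22)²/16.22 = 7.9458
df = 2
p-value (upper-tail) = 0.01882
→ bracket: 0.01<=p<0.05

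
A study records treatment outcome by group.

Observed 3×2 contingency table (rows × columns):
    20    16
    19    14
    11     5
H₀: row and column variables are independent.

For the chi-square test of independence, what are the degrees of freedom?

df = (r−1)(c−1) = (3−1)·(2−1) = 2

degrees of freedom = 2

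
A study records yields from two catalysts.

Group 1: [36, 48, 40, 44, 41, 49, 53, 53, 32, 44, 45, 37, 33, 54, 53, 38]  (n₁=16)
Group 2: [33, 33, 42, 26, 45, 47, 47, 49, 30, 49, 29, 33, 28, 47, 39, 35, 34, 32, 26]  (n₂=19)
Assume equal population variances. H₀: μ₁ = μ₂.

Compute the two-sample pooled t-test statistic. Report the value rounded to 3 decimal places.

test statistic = 2.519

x̄₁=43.750, s₁=7.407, n₁=16
x̄₂=37.053, s₂=8.175, n₂=19
s_p² = [15·7.407² + 18·8.175²]/33 = 61.3923
SE = √(s_p²·(1/16+1/19)) = 2.6586
t = (43.750−37.053)/2.6586 = 2.5191
df = 33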